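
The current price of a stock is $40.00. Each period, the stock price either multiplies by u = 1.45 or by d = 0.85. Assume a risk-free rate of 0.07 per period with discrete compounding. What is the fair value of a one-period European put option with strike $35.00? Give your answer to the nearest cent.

$0.59

Risk-neutral probability p = (1 + 0.07 − 0.85)/(1.45 − 0.85) = 0.2200/0.6000 = 0.3667
Terminal stock prices: S_u = 58, S_d = 34
Terminal payoffs (K − S): max(-23, 0) = 0, max(1, 0) = 1
Node 0 (S = 40): V_0 = 1/1.07·[0.3667·0.0000 + 0.6333·1.0000] = 0.5919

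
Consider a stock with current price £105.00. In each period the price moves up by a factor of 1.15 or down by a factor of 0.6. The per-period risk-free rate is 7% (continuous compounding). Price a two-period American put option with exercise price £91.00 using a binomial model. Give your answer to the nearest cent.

£5.63

Risk-neutral probability p = (e^0.07 − 0.6)/(1.15 − 0.6) = 0.4725/0.5500 = 0.8591
Terminal stock prices: S_uu = 138.9, S_ud = 72.45, S_dd = 37.8
Terminal payoffs (K − S): max(-47.86, 0) = 0, max(18.55, 0) = 18.55, max(53.2, 0) = 53.2
Node u (S = 120.7): continuation = e^(−0.07)·[0.8591·0.0000 + 0.1409·18.5500] = 2.4369; exercise value = 0.0000 ≤ continuation, so V_u = 2.4369
Node d (S = 63): continuation = e^(−0.07)·[0.8591·18.5500 + 0.1409·53.2000] = 21.8478; exercise value = 28.0000 > continuation, so V_d = 28.0000 (exercise)
Node 0 (S = 105): continuation = e^(−0.07)·[0.8591·2.4369 + 0.1409·28.0000] = 5.6303; exercise value = 0.0000 ≤ continuation, so V_0 = 5.6303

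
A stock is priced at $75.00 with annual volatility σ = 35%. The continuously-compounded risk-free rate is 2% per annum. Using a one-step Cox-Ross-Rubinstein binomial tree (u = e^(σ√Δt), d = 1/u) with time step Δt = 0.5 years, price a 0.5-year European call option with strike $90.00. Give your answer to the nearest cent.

CRR parameters: u = e^(σ√Δt) = e^(0.35·√0.5) = 1.2808, d = 1/u = 0.7808
Per-period rate: rΔt = 0.02·0.5 = 0.01, so R = e^0.01 = 1.0101
Risk-neutral probability p = (e^0.01 − 0.7808)/(1.2808 − 0.7808) = 0.2293/0.5000 = 0.4585
Terminal stock prices: S_u = 96.06, S_d = 58.56
Terminal payoffs (S − K): max(6.06, 0) = 6.06, max(-31.44, 0) = 0
Node 0 (S = 75): V_0 = e^(−0.01)·[0.4585·6.0602 + 0.5415·0.0000] = 2.7512

$2.75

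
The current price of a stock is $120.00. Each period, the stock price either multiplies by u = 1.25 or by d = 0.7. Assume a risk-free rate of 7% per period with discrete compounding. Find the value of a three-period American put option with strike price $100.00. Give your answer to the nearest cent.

$6.97

Risk-neutral probability p = (1 + 0.07 − 0.7)/(1.25 − 0.7) = 0.3700/0.5500 = 0.6727
Terminal stock prices: S_uuu = 234.4, S_uud = 131.2, S_udd = 73.5, S_ddd = 41.16
Terminal payoffs (K − S): max(-134.4, 0) = 0, max(-31.25, 0) = 0, max(26.5, 0) = 26.5, max(58.84, 0) = 58.84
Node uu (S = 187.5): continuation = 1/1.07·[0.6727·0.0000 + 0.3273·0.0000] = 0.0000; exercise value = 0.0000 ≤ continuation, so V_uu = 0.0000
Node ud (S = 105): continuation = 1/1.07·[0.6727·0.0000 + 0.3273·26.5000] = 8.1054; exercise value = 0.0000 ≤ continuation, so V_ud = 8.1054
Node dd (S = 58.8): continuation = 1/1.07·[0.6727·26.5000 + 0.3273·58.8400] = 34.6579; exercise value = 41.2000 > continuation, so V_dd = 41.2000 (exercise)
Node u (S = 150): continuation = 1/1.07·[0.6727·0.0000 + 0.3273·8.1054] = 2.4791; exercise value = 0.0000 ≤ continuation, so V_u = 2.4791
Node d (S = 84): continuation = 1/1.07·[0.6727·8.1054 + 0.3273·41.2000] = 17.6975; exercise value = 16.0000 ≤ continuation, so V_d = 17.6975
Node 0 (S = 120): continuation = 1/1.07·[0.6727·2.4791 + 0.3273·17.6975] = 6.9717; exercise value = 0.0000 ≤ continuation, so V_0 = 6.9717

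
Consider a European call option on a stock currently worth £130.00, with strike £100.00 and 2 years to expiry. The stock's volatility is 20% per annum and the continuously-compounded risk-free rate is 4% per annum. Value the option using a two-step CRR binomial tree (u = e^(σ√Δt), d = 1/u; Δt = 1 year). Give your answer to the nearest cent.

£40.08

CRR parameters: u = e^(σ√Δt) = e^(0.2·√1) = 1.2214, d = 1/u = 0.8187
Per-period rate: rΔt = 0.04·1 = 0.04, so R = e^0.04 = 1.0408
Risk-neutral probability p = (e^0.04 − 0.8187)/(1.2214 − 0.8187) = 0.2221/0.4027 = 0.5515
Terminal stock prices: S_uu = 193.9, S_ud = 130, S_dd = 87.14
Terminal payoffs (S − K): max(93.94, 0) = 93.94, max(30, 0) = 30, max(-12.86, 0) = 0
Node u (S = 158.8): V_u = e^(−0.04)·[0.5515·93.9372 + 0.4485·30.0000] = 62.7034
Node d (S = 106.4): V_d = e^(−0.04)·[0.5515·30.0000 + 0.4485·0.0000] = 15.8967
Node 0 (S = 130): V_0 = e^(−0.04)·[0.5515·62.7034 + 0.4485·15.8967] = 40.0758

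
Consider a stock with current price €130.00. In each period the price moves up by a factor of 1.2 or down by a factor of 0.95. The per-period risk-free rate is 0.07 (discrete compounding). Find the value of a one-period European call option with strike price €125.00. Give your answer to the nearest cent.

Risk-neutral probability p = (1 + 0.07 − 0.95)/(1.2 − 0.95) = 0.1200/0.2500 = 0.4800
Terminal stock prices: S_u = 156, S_d = 123.5
Terminal payoffs (S − K): max(31, 0) = 31, max(-1.5, 0) = 0
Node 0 (S = 130): V_0 = 1/1.07·[0.4800·31.0000 + 0.5200·0.0000] = 13.9065

€13.91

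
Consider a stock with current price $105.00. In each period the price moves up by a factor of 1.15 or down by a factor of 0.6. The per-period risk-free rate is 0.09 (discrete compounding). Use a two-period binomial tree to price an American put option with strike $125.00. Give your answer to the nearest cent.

$20.00

Risk-neutral probability p = (1 + 0.09 − 0.6)/(1.15 − 0.6) = 0.4900/0.5500 = 0.8909
Terminal stock prices: S_uu = 138.9, S_ud = 72.45, S_dd = 37.8
Terminal payoffs (K − S): max(-13.86, 0) = 0, max(52.55, 0) = 52.55, max(87.2, 0) = 87.2
Node u (S = 120.7): continuation = 1/1.09·[0.8909·0.0000 + 0.1091·52.5500] = 5.2594; exercise value = 4.2500 ≤ continuation, so V_u = 5.2594
Node d (S = 63): continuation = 1/1.09·[0.8909·52.5500 + 0.1091·87.2000] = 51.6789; exercise value = 62.0000 > continuation, so V_d = 62.0000 (exercise)
Node 0 (S = 105): continuation = 1/1.09·[0.8909·5.2594 + 0.1091·62.0000] = 10.5039; exercise value = 20.0000 > continuation, so V_0 = 20.0000 (exercise)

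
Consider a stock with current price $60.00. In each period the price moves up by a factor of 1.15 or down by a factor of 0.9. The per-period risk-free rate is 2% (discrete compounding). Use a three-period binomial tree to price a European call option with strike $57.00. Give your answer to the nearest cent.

Risk-neutral probability p = (1 + 0.02 − 0.9)/(1.15 − 0.9) = 0.1200/0.2500 = 0.4800
Terminal stock prices: S_uuu = 91.25, S_uud = 71.41, S_udd = 55.89, S_ddd = 43.74
Terminal payoffs (S − K): max(34.25, 0) = 34.25, max(14.41, 0) = 14.41, max(-1.11, 0) = 0, max(-13.26, 0) = 0
Node uu (S = 79.35): V_uu = 1/1.02·[0.4800·34.2525 + 0.5200·14.4150] = 23.4676
Node ud (S = 62.1): V_ud = 1/1.02·[0.4800·14.4150 + 0.5200·0.0000] = 6.7835
Node dd (S = 48.6): V_dd = 1/1.02·[0.4800·0.0000 + 0.5200·0.0000] = 0.0000
Node u (S = 69): V_u = 1/1.02·[0.4800·23.4676 + 0.5200·6.7835] = 14.5019
Node d (S = 54): V_d = 1/1.02·[0.4800·6.7835 + 0.5200·0.0000] = 3.1922
Node 0 (S = 60): V_0 = 1/1.02·[0.4800·14.5019 + 0.5200·3.1922] = 8.4518

$8.45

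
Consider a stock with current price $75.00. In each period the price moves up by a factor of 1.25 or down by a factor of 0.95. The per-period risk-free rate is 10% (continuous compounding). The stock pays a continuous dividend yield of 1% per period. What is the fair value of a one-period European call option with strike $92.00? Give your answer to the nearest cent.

$0.76

Per-period risk-free factor R = e^0.1 = 1.1052; dividend-adjusted growth = e^(0.1−0.01) = 1.0942.
Risk-neutral probability p = (1.0942 − 0.95)/(1.25 − 0.95) = 0.1442/0.3000 = 0.4806
Terminal stock prices: S_u = 93.75, S_d = 71.25
Terminal payoffs (S − K): max(1.75, 0) = 1.75, max(-20.75, 0) = 0
Node 0 (S = 75): V_0 = e^(−0.1)·[0.4806·1.7500 + 0.5194·0.0000] = 0.7610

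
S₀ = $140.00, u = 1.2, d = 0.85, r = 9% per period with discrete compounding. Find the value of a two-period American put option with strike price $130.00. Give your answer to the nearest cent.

$3.17

Risk-neutral probability p = (1 + 0.09 − 0.85)/(1.2 − 0.85) = 0.2400/0.3500 = 0.6857
Terminal stock prices: S_uu = 201.6, S_ud = 142.8, S_dd = 101.1
Terminal payoffs (K − S): max(-71.6, 0) = 0, max(-12.8, 0) = 0, max(28.85, 0) = 28.85
Node u (S = 168): continuation = 1/1.09·[0.6857·0.0000 + 0.3143·0.0000] = 0.0000; exercise value = 0.0000 ≤ continuation, so V_u = 0.0000
Node d (S = 119): continuation = 1/1.09·[0.6857·0.0000 + 0.3143·28.8500] = 8.3185; exercise value = 11.0000 > continuation, so V_d = 11.0000 (exercise)
Node 0 (S = 140): continuation = 1/1.09·[0.6857·0.0000 + 0.3143·11.0000] = 3.1717; exercise value = 0.0000 ≤ continuation, so V_0 = 3.1717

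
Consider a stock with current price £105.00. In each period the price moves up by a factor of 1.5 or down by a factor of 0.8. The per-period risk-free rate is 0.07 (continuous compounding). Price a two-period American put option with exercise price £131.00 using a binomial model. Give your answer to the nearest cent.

£27.80

Risk-neutral probability p = (e^0.07 − 0.8)/(1.5 − 0.8) = 0.2725/0.7000 = 0.3893
Terminal stock prices: S_uu = 236.2, S_ud = 126, S_dd = 67.2
Terminal payoffs (K − S): max(-105.2, 0) = 0, max(5, 0) = 5, max(63.8, 0) = 63.8
Node u (S = 157.5): continuation = e^(−0.07)·[0.3893·0.0000 + 0.6107·5.0000] = 2.8471; exercise value = 0.0000 ≤ continuation, so V_u = 2.8471
Node d (S = 84): continuation = e^(−0.07)·[0.3893·5.0000 + 0.6107·63.8000] = 38.1436; exercise value = 47.0000 > continuation, so V_d = 47.0000 (exercise)
Node 0 (S = 105): continuation = e^(−0.07)·[0.3893·2.8471 + 0.6107·47.0000] = 27.7959; exercise value = 26.0000 ≤ continuation, so V_0 = 27.7959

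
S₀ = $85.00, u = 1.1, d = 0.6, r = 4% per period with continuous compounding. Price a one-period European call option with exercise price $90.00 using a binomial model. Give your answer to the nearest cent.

$2.96

Risk-neutral probability p = (e^0.04 − 0.6)/(1.1 − 0.6) = 0.4408/0.5000 = 0.8816
Terminal stock prices: S_u = 93.5, S_d = 51
Terminal payoffs (S − K): max(3.5, 0) = 3.5, max(-39, 0) = 0
Node 0 (S = 85): V_0 = e^(−0.04)·[0.8816·3.5000 + 0.1184·0.0000] = 2.9647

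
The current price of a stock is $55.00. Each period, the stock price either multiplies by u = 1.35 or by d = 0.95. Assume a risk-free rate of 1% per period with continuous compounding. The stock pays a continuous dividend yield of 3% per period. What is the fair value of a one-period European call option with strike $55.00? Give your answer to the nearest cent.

Per-period risk-free factor R = e^0.01 = 1.0101; dividend-adjusted growth = e^(0.01−0.03) = 0.9802.
Risk-neutral probability p = (0.9802 − 0.95)/(1.35 − 0.95) = 0.0302/0.4000 = 0.0755
Terminal stock prices: S_u = 74.25, S_d = 52.25
Terminal payoffs (S − K): max(19.25, 0) = 19.25, max(-2.75, 0) = 0
Node 0 (S = 55): V_0 = e^(−0.01)·[0.0755·19.2500 + 0.9245·0.0000] = 1.4389

$1.44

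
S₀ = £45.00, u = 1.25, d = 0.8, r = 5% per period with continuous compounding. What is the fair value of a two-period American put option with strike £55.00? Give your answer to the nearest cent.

£10.21

Risk-neutral probability p = (e^0.05 − 0.8)/(1.25 − 0.8) = 0.2513/0.4500 = 0.5584
Terminal stock prices: S_uu = 70.31, S_ud = 45, S_dd = 28.8
Terminal payoffs (K − S): max(-15.31, 0) = 0, max(10, 0) = 10, max(26.2, 0) = 26.2
Node u (S = 56.25): continuation = e^(−0.05)·[0.5584·0.0000 + 0.4416·10.0000] = 4.2008; exercise value = 0.0000 ≤ continuation, so V_u = 4.2008
Node d (S = 36): continuation = e^(−0.05)·[0.5584·10.0000 + 0.4416·26.2000] = 16.3176; exercise value = 19.0000 > continuation, so V_d = 19.0000 (exercise)
Node 0 (S = 45): continuation = e^(−0.05)·[0.5584·4.2008 + 0.4416·19.0000] = 10.2128; exercise value = 10.0000 ≤ continuation, so V_0 = 10.2128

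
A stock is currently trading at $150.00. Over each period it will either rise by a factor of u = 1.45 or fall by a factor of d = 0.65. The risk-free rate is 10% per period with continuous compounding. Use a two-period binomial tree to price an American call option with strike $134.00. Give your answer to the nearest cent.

Risk-neutral probability p = (e^0.1 − 0.65)/(1.45 − 0.65) = 0.4552/0.8000 = 0.5690
Terminal stock prices: S_uu = 315.4, S_ud = 141.4, S_dd = 63.38
Terminal payoffs (S − K): max(181.4, 0) = 181.4, max(7.375, 0) = 7.375, max(-70.62, 0) = 0
Node u (S = 217.5): continuation = e^(−0.1)·[0.5690·181.3750 + 0.4310·7.3750] = 96.2518; exercise value = 83.5000 ≤ continuation, so V_u = 96.2518
Node d (S = 97.5): continuation = e^(−0.1)·[0.5690·7.3750 + 0.4310·0.0000] = 3.7968; exercise value = 0.0000 ≤ continuation, so V_d = 3.7968
Node 0 (S = 150): continuation = e^(−0.1)·[0.5690·96.2518 + 0.4310·3.7968] = 51.0331; exercise value = 16.0000 ≤ continuation, so V_0 = 51.0331

$51.03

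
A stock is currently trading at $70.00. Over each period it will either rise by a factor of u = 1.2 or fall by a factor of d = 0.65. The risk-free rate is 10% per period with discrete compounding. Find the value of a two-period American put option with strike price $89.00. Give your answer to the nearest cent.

Risk-neutral probability p = (1 + 0.1 − 0.65)/(1.2 − 0.65) = 0.4500/0.5500 = 0.8182
Terminal stock prices: S_uu = 100.8, S_ud = 54.6, S_dd = 29.58
Terminal payoffs (K − S): max(-11.8, 0) = 0, max(34.4, 0) = 34.4, max(59.42, 0) = 59.42
Node u (S = 84): continuation = 1/1.1·[0.8182·0.0000 + 0.1818·34.4000] = 5.6860; exercise value = 5.0000 ≤ continuation, so V_u = 5.6860
Node d (S = 45.5): continuation = 1/1.1·[0.8182·34.4000 + 0.1818·59.4250] = 35.4091; exercise value = 43.5000 > continuation, so V_d = 43.5000 (exercise)
Node 0 (S = 70): continuation = 1/1.1·[0.8182·5.6860 + 0.1818·43.5000] = 11.4193; exercise value = 19.0000 > continuation, so V_0 = 19.0000 (exercise)

$19.00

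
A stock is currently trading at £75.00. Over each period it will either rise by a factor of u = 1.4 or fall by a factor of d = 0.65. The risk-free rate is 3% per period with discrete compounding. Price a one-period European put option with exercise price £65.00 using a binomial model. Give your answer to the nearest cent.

Risk-neutral probability p = (1 + 0.03 − 0.65)/(1.4 − 0.65) = 0.3800/0.7500 = 0.5067
Terminal stock prices: S_u = 105, S_d = 48.75
Terminal payoffs (K − S): max(-40, 0) = 0, max(16.25, 0) = 16.25
Node 0 (S = 75): V_0 = 1/1.03·[0.5067·0.0000 + 0.4933·16.2500] = 7.7832

£7.78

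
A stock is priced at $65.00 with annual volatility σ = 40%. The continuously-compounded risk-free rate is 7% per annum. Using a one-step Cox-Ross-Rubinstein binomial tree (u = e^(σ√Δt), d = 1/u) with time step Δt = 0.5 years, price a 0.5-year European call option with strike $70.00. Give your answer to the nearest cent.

CRR parameters: u = e^(σ√Δt) = e^(0.4·√0.5) = 1.3269, d = 1/u = 0.7536
Per-period rate: rΔt = 0.07·0.5 = 0.035, so R = e^0.035 = 1.0356
Risk-neutral probability p = (e^0.035 − 0.7536)/(1.3269 − 0.7536) = 0.2820/0.5733 = 0.4919
Terminal stock prices: S_u = 86.25, S_d = 48.99
Terminal payoffs (S − K): max(16.25, 0) = 16.25, max(-21.01, 0) = 0
Node 0 (S = 65): V_0 = e^(−0.035)·[0.4919·16.2483 + 0.5081·0.0000] = 7.7175

$7.72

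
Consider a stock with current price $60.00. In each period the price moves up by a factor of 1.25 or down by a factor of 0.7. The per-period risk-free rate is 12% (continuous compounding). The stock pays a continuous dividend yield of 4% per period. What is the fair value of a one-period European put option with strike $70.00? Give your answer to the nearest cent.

$7.53

Per-period risk-free factor R = e^0.12 = 1.1275; dividend-adjusted growth = e^(0.12−0.04) = 1.0833.
Risk-neutral probability p = (1.0833 − 0.7)/(1.25 − 0.7) = 0.3833/0.5500 = 0.6969
Terminal stock prices: S_u = 75, S_d = 42
Terminal payoffs (K − S): max(-5, 0) = 0, max(28, 0) = 28
Node 0 (S = 60): V_0 = e^(−0.12)·[0.6969·0.0000 + 0.3031·28.0000] = 7.5275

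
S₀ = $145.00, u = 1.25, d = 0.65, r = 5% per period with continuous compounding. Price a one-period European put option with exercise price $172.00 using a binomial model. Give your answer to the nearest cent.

Risk-neutral probability p = (e^0.05 − 0.65)/(1.25 − 0.65) = 0.4013/0.6000 = 0.6688
Terminal stock prices: S_u = 181.2, S_d = 94.25
Terminal payoffs (K − S): max(-9.25, 0) = 0, max(77.75, 0) = 77.75
Node 0 (S = 145): V_0 = e^(−0.05)·[0.6688·0.0000 + 0.3312·77.7500] = 24.4960

$24.50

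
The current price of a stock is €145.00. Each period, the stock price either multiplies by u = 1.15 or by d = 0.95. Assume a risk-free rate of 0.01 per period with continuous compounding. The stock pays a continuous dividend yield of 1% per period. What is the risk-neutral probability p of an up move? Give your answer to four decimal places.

p = 0.2500

Per-period risk-free factor R = e^0.01 = 1.0101; dividend-adjusted growth = e^(0.01−0.01) = 1.0000.
Risk-neutral probability p = (1.0000 − 0.95)/(1.15 − 0.95) = 0.0500/0.2000 = 0.2500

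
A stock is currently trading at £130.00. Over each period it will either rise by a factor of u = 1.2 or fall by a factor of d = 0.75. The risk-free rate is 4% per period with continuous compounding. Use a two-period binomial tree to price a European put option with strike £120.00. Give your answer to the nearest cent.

Risk-neutral probability p = (e^0.04 − 0.75)/(1.2 − 0.75) = 0.2908/0.4500 = 0.6462
Terminal stock prices: S_uu = 187.2, S_ud = 117, S_dd = 73.12
Terminal payoffs (K − S): max(-67.2, 0) = 0, max(3, 0) = 3, max(46.88, 0) = 46.88
Node u (S = 156): V_u = e^(−0.04)·[0.6462·0.0000 + 0.3538·3.0000] = 1.0196
Node d (S = 97.5): V_d = e^(−0.04)·[0.6462·3.0000 + 0.3538·46.8750] = 17.7947
Node 0 (S = 130): V_0 = e^(−0.04)·[0.6462·1.0196 + 0.3538·17.7947] = 6.6812

£6.68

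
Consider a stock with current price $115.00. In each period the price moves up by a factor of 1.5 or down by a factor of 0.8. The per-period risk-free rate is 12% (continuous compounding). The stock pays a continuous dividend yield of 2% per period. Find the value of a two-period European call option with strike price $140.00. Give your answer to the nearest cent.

$17.75

Per-period risk-free factor R = e^0.12 = 1.1275; dividend-adjusted growth = e^(0.12−0.02) = 1.1052.
Risk-neutral probability p = (1.1052 − 0.8)/(1.5 − 0.8) = 0.3052/0.7000 = 0.4360
Terminal stock prices: S_uu = 258.8, S_ud = 138, S_dd = 73.6
Terminal payoffs (S − K): max(118.8, 0) = 118.8, max(-2, 0) = 0, max(-66.4, 0) = 0
Node u (S = 172.5): V_u = e^(−0.12)·[0.4360·118.7500 + 0.5640·0.0000] = 45.9159
Node d (S = 92): V_d = e^(−0.12)·[0.4360·0.0000 + 0.5640·0.0000] = 0.0000
Node 0 (S = 115): V_0 = e^(−0.12)·[0.4360·45.9159 + 0.5640·0.0000] = 17.7539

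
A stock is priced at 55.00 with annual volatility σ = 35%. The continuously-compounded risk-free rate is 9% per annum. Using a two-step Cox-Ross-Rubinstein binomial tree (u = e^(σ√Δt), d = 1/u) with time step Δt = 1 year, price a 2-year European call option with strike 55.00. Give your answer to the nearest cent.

13.84

CRR parameters: u = e^(σ√Δt) = e^(0.35·√1) = 1.4191, d = 1/u = 0.7047
Per-period rate: rΔt = 0.09·1 = 0.09, so R = e^0.09 = 1.0942
Risk-neutral probability p = (e^0.09 − 0.7047)/(1.4191 − 0.7047) = 0.3895/0.7144 = 0.5452
Terminal stock prices: S_uu = 110.8, S_ud = 55, S_dd = 27.31
Terminal payoffs (S − K): max(55.76, 0) = 55.76, max(0, 0) = 0, max(-27.69, 0) = 0
Node u (S = 78.05): V_u = e^(−0.09)·[0.5452·55.7564 + 0.4548·0.0000] = 27.7825
Node d (S = 38.76): V_d = e^(−0.09)·[0.5452·0.0000 + 0.4548·0.0000] = 0.0000
Node 0 (S = 55): V_0 = e^(−0.09)·[0.5452·27.7825 + 0.4548·0.0000] = 13.8436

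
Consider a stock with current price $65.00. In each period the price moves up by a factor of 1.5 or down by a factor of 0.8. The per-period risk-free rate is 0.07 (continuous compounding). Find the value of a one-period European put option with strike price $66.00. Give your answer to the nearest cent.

$7.97

Risk-neutral probability p = (e^0.07 − 0.8)/(1.5 − 0.8) = 0.2725/0.7000 = 0.3893
Terminal stock prices: S_u = 97.5, S_d = 52
Terminal payoffs (K − S): max(-31.5, 0) = 0, max(14, 0) = 14
Node 0 (S = 65): V_0 = e^(−0.07)·[0.3893·0.0000 + 0.6107·14.0000] = 7.9718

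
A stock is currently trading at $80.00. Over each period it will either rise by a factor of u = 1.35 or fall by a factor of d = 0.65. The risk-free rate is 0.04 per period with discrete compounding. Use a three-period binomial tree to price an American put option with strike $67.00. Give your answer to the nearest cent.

$10.17

Risk-neutral probability p = (1 + 0.04 − 0.65)/(1.35 − 0.65) = 0.3900/0.7000 = 0.5571
Terminal stock prices: S_uuu = 196.8, S_uud = 94.77, S_udd = 45.63, S_ddd = 21.97
Terminal payoffs (K − S): max(-129.8, 0) = 0, max(-27.77, 0) = 0, max(21.37, 0) = 21.37, max(45.03, 0) = 45.03
Node uu (S = 145.8): continuation = 1/1.04·[0.5571·0.0000 + 0.4429·0.0000] = 0.0000; exercise value = 0.0000 ≤ continuation, so V_uu = 0.0000
Node ud (S = 70.2): continuation = 1/1.04·[0.5571·0.0000 + 0.4429·21.3700] = 9.0999; exercise value = 0.0000 ≤ continuation, so V_ud = 9.0999
Node dd (S = 33.8): continuation = 1/1.04·[0.5571·21.3700 + 0.4429·45.0300] = 30.6231; exercise value = 33.2000 > continuation, so V_dd = 33.2000 (exercise)
Node u (S = 108): continuation = 1/1.04·[0.5571·0.0000 + 0.4429·9.0999] = 3.8749; exercise value = 0.0000 ≤ continuation, so V_u = 3.8749
Node d (S = 52): continuation = 1/1.04·[0.5571·9.0999 + 0.4429·33.2000] = 19.0123; exercise value = 15.0000 ≤ continuation, so V_d = 19.0123
Node 0 (S = 80): continuation = 1/1.04·[0.5571·3.8749 + 0.4429·19.0123] = 10.1718; exercise value = 0.0000 ≤ continuation, so V_0 = 10.1718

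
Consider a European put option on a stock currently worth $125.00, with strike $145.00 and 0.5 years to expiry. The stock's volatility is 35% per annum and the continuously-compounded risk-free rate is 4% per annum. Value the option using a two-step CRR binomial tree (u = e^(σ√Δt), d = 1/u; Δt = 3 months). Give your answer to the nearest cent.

CRR parameters: u = e^(σ√Δt) = e^(0.35·√0.25) = 1.1912, d = 1/u = 0.8395
Per-period rate: rΔt = 0.04·0.25 = 0.01, so R = e^0.01 = 1.0101
Risk-neutral probability p = (e^0.01 − 0.8395)/(1.1912 − 0.8395) = 0.1706/0.3518 = 0.4849
Terminal stock prices: S_uu = 177.4, S_ud = 125, S_dd = 88.09
Terminal payoffs (K − S): max(-32.38, 0) = 0, max(20, 0) = 20, max(56.91, 0) = 56.91
Node u (S = 148.9): V_u = e^(−0.01)·[0.4849·0.0000 + 0.5151·20.0000] = 10.1989
Node d (S = 104.9): V_d = e^(−0.01)·[0.4849·20.0000 + 0.5151·56.9140] = 38.6251
Node 0 (S = 125): V_0 = e^(−0.01)·[0.4849·10.1989 + 0.5151·38.6251] = 24.5932

$24.59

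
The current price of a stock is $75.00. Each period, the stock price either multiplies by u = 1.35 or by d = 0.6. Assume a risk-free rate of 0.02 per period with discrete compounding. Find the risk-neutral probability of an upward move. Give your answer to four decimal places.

p = 0.5600

Risk-neutral probability p = (1 + 0.02 − 0.6)/(1.35 − 0.6) = 0.4200/0.7500 = 0.5600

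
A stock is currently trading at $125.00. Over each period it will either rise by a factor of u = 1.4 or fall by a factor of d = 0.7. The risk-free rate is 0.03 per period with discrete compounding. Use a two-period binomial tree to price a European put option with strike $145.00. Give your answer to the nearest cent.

$32.63

Risk-neutral probability p = (1 + 0.03 − 0.7)/(1.4 − 0.7) = 0.3300/0.7000 = 0.4714
Terminal stock prices: S_uu = 245, S_ud = 122.5, S_dd = 61.25
Terminal payoffs (K − S): max(-100, 0) = 0, max(22.5, 0) = 22.5, max(83.75, 0) = 83.75
Node u (S = 175): V_u = 1/1.03·[0.4714·0.0000 + 0.5286·22.5000] = 11.5465
Node d (S = 87.5): V_d = 1/1.03·[0.4714·22.5000 + 0.5286·83.7500] = 53.2767
Node 0 (S = 125): V_0 = 1/1.03·[0.4714·11.5465 + 0.5286·53.2767] = 32.6251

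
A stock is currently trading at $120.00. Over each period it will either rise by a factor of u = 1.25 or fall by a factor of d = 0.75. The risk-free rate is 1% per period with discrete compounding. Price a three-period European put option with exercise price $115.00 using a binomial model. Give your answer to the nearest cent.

$17.59

Risk-neutral probability p = (1 + 0.01 − 0.75)/(1.25 − 0.75) = 0.2600/0.5000 = 0.5200
Terminal stock prices: S_uuu = 234.4, S_uud = 140.6, S_udd = 84.38, S_ddd = 50.62
Terminal payoffs (K − S): max(-119.4, 0) = 0, max(-25.62, 0) = 0, max(30.62, 0) = 30.62, max(64.38, 0) = 64.38
Node uu (S = 187.5): V_uu = 1/1.01·[0.5200·0.0000 + 0.4800·0.0000] = 0.0000
Node ud (S = 112.5): V_ud = 1/1.01·[0.5200·0.0000 + 0.4800·30.6250] = 14.5545
Node dd (S = 67.5): V_dd = 1/1.01·[0.5200·30.6250 + 0.4800·64.3750] = 46.3614
Node u (S = 150): V_u = 1/1.01·[0.5200·0.0000 + 0.4800·14.5545] = 6.9170
Node d (S = 90): V_d = 1/1.01·[0.5200·14.5545 + 0.4800·46.3614] = 29.5265
Node 0 (S = 120): V_0 = 1/1.01·[0.5200·6.9170 + 0.4800·29.5265] = 17.5936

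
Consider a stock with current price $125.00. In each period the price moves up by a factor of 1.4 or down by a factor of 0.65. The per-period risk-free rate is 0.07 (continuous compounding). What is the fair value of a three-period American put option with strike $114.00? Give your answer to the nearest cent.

$17.12

Risk-neutral probability p = (e^0.07 − 0.65)/(1.4 − 0.65) = 0.4225/0.7500 = 0.5633
Terminal stock prices: S_uuu = 343, S_uud = 159.2, S_udd = 73.94, S_ddd = 34.33
Terminal payoffs (K − S): max(-229, 0) = 0, max(-45.25, 0) = 0, max(40.06, 0) = 40.06, max(79.67, 0) = 79.67
Node uu (S = 245): continuation = e^(−0.07)·[0.5633·0.0000 + 0.4367·0.0000] = 0.0000; exercise value = 0.0000 ≤ continuation, so V_uu = 0.0000
Node ud (S = 113.8): continuation = e^(−0.07)·[0.5633·0.0000 + 0.4367·40.0625] = 16.3109; exercise value = 0.2500 ≤ continuation, so V_ud = 16.3109
Node dd (S = 52.81): continuation = e^(−0.07)·[0.5633·40.0625 + 0.4367·79.6719] = 53.4804; exercise value = 61.1875 > continuation, so V_dd = 61.1875 (exercise)
Node u (S = 175): continuation = e^(−0.07)·[0.5633·0.0000 + 0.4367·16.3109] = 6.6407; exercise value = 0.0000 ≤ continuation, so V_u = 6.6407
Node d (S = 81.25): continuation = e^(−0.07)·[0.5633·16.3109 + 0.4367·61.1875] = 33.4790; exercise value = 32.7500 ≤ continuation, so V_d = 33.4790
Node 0 (S = 125): continuation = e^(−0.07)·[0.5633·6.6407 + 0.4367·33.4790] = 17.1186; exercise value = 0.0000 ≤ continuation, so V_0 = 17.1186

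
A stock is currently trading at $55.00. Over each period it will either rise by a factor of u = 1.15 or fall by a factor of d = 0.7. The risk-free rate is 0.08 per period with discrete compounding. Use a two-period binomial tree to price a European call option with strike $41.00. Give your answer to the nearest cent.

$20.14

Risk-neutral probability p = (1 + 0.08 − 0.7)/(1.15 − 0.7) = 0.3800/0.4500 = 0.8444
Terminal stock prices: S_uu = 72.74, S_ud = 44.27, S_dd = 26.95
Terminal payoffs (S − K): max(31.74, 0) = 31.74, max(3.275, 0) = 3.275, max(-14.05, 0) = 0
Node u (S = 63.25): V_u = 1/1.08·[0.8444·31.7375 + 0.1556·3.2750] = 25.2870
Node d (S = 38.5): V_d = 1/1.08·[0.8444·3.2750 + 0.1556·0.0000] = 2.5607
Node 0 (S = 55): V_0 = 1/1.08·[0.8444·25.2870 + 0.1556·2.5607] = 20.1406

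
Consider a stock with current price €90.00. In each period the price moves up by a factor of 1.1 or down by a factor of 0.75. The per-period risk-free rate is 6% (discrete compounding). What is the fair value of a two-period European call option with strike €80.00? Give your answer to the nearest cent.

€20.18

Risk-neutral probability p = (1 + 0.06 − 0.75)/(1.1 − 0.75) = 0.3100/0.3500 = 0.8857
Terminal stock prices: S_uu = 108.9, S_ud = 74.25, S_dd = 50.62
Terminal payoffs (S − K): max(28.9, 0) = 28.9, max(-5.75, 0) = 0, max(-29.38, 0) = 0
Node u (S = 99): V_u = 1/1.06·[0.8857·28.9000 + 0.1143·0.0000] = 24.1482
Node d (S = 67.5): V_d = 1/1.06·[0.8857·0.0000 + 0.1143·0.0000] = 0.0000
Node 0 (S = 90): V_0 = 1/1.06·[0.8857·24.1482 + 0.1143·0.0000] = 20.1778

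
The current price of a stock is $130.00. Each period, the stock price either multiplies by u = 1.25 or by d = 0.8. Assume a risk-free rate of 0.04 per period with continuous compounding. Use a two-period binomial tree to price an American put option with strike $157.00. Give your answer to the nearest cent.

Risk-neutral probability p = (e^0.04 − 0.8)/(1.25 − 0.8) = 0.2408/0.4500 = 0.5351
Terminal stock prices: S_uu = 203.1, S_ud = 130, S_dd = 83.2
Terminal payoffs (K − S): max(-46.12, 0) = 0, max(27, 0) = 27, max(73.8, 0) = 73.8
Node u (S = 162.5): continuation = e^(−0.04)·[0.5351·0.0000 + 0.4649·27.0000] = 12.0592; exercise value = 0.0000 ≤ continuation, so V_u = 12.0592
Node d (S = 104): continuation = e^(−0.04)·[0.5351·27.0000 + 0.4649·73.8000] = 46.8439; exercise value = 53.0000 > continuation, so V_d = 53.0000 (exercise)
Node 0 (S = 130): continuation = e^(−0.04)·[0.5351·12.0592 + 0.4649·53.0000] = 29.8720; exercise value = 27.0000 ≤ continuation, so V_0 = 29.8720

$29.87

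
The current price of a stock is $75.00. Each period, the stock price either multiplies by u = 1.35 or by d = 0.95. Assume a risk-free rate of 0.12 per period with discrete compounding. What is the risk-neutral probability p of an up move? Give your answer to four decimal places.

Risk-neutral probability p = (1 + 0.12 − 0.95)/(1.35 − 0.95) = 0.1700/0.4000 = 0.4250

p = 0.4250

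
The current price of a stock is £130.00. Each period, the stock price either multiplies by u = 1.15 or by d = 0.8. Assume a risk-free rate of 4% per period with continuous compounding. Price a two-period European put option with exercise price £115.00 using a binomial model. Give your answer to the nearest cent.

Risk-neutral probability p = (e^0.04 − 0.8)/(1.15 − 0.8) = 0.2408/0.3500 = 0.6880
Terminal stock prices: S_uu = 171.9, S_ud = 119.6, S_dd = 83.2
Terminal payoffs (K − S): max(-56.92, 0) = 0, max(-4.6, 0) = 0, max(31.8, 0) = 31.8
Node u (S = 149.5): V_u = e^(−0.04)·[0.6880·0.0000 + 0.3120·0.0000] = 0.0000
Node d (S = 104): V_d = e^(−0.04)·[0.6880·0.0000 + 0.3120·31.8000] = 9.5316
Node 0 (S = 130): V_0 = e^(−0.04)·[0.6880·0.0000 + 0.3120·9.5316] = 2.8570

£2.86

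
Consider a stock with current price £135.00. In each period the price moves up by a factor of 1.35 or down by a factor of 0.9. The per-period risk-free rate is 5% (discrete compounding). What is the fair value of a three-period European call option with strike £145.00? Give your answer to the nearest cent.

£21.67

Risk-neutral probability p = (1 + 0.05 − 0.9)/(1.35 − 0.9) = 0.1500/0.4500 = 0.3333
Terminal stock prices: S_uuu = 332.2, S_uud = 221.4, S_udd = 147.6, S_ddd = 98.42
Terminal payoffs (S − K): max(187.2, 0) = 187.2, max(76.43, 0) = 76.43, max(2.623, 0) = 2.623, max(-46.58, 0) = 0
Node uu (S = 246): V_uu = 1/1.05·[0.3333·187.1506 + 0.6667·76.4338] = 107.9423
Node ud (S = 164): V_ud = 1/1.05·[0.3333·76.4338 + 0.6667·2.6225] = 25.9298
Node dd (S = 109.4): V_dd = 1/1.05·[0.3333·2.6225 + 0.6667·0.0000] = 0.8325
Node u (S = 182.2): V_u = 1/1.05·[0.3333·107.9423 + 0.6667·25.9298] = 50.7307
Node d (S = 121.5): V_d = 1/1.05·[0.3333·25.9298 + 0.6667·0.8325] = 8.7603
Node 0 (S = 135): V_0 = 1/1.05·[0.3333·50.7307 + 0.6667·8.7603] = 21.6671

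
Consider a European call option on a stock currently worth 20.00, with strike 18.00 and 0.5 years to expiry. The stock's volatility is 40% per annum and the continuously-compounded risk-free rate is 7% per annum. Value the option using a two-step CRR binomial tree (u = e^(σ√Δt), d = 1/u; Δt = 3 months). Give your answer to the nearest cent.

3.75

CRR parameters: u = e^(σ√Δt) = e^(0.4·√0.25) = 1.2214, d = 1/u = 0.8187
Per-period rate: rΔt = 0.07·0.25 = 0.0175, so R = e^0.0175 = 1.0177
Risk-neutral probability p = (e^0.0175 − 0.8187)/(1.2214 − 0.8187) = 0.1989/0.4027 = 0.4940
Terminal stock prices: S_uu = 29.84, S_ud = 20, S_dd = 13.41
Terminal payoffs (S − K): max(11.84, 0) = 11.84, max(2, 0) = 2, max(-4.594, 0) = 0
Node u (S = 24.43): V_u = e^(−0.0175)·[0.4940·11.8365 + 0.5060·2.0000] = 6.7403
Node d (S = 16.37): V_d = e^(−0.0175)·[0.4940·2.0000 + 0.5060·0.0000] = 0.9709
Node 0 (S = 20): V_0 = e^(−0.0175)·[0.4940·6.7403 + 0.5060·0.9709] = 3.7547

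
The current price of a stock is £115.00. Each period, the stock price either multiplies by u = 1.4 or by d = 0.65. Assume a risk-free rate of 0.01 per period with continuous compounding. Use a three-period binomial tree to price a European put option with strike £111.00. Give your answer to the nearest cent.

Risk-neutral probability p = (e^0.01 − 0.65)/(1.4 − 0.65) = 0.3601/0.7500 = 0.4801
Terminal stock prices: S_uuu = 315.6, S_uud = 146.5, S_udd = 68.02, S_ddd = 31.58
Terminal payoffs (K − S): max(-204.6, 0) = 0, max(-35.51, 0) = 0, max(42.98, 0) = 42.98, max(79.42, 0) = 79.42
Node uu (S = 225.4): V_uu = e^(−0.01)·[0.4801·0.0000 + 0.5199·0.0000] = 0.0000
Node ud (S = 104.7): V_ud = e^(−0.01)·[0.4801·0.0000 + 0.5199·42.9775] = 22.1231
Node dd (S = 48.59): V_dd = e^(−0.01)·[0.4801·42.9775 + 0.5199·79.4181] = 61.3080
Node u (S = 161): V_u = e^(−0.01)·[0.4801·0.0000 + 0.5199·22.1231] = 11.3881
Node d (S = 74.75): V_d = e^(−0.01)·[0.4801·22.1231 + 0.5199·61.3080] = 42.0738
Node 0 (S = 115): V_0 = e^(−0.01)·[0.4801·11.3881 + 0.5199·42.0738] = 27.0705

£27.07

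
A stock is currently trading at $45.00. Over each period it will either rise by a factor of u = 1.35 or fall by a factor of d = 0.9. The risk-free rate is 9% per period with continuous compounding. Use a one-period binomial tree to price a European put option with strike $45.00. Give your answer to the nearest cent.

$2.34

Risk-neutral probability p = (e^0.09 − 0.9)/(1.35 − 0.9) = 0.1942/0.4500 = 0.4315
Terminal stock prices: S_u = 60.75, S_d = 40.5
Terminal payoffs (K − S): max(-15.75, 0) = 0, max(4.5, 0) = 4.5
Node 0 (S = 45): V_0 = e^(−0.09)·[0.4315·0.0000 + 0.5685·4.5000] = 2.3381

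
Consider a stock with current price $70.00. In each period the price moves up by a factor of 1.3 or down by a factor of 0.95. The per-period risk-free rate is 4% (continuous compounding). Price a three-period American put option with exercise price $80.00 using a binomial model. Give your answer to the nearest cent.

$10.00

Risk-neutral probability p = (e^0.04 − 0.95)/(1.3 − 0.95) = 0.0908/0.3500 = 0.2595
Terminal stock prices: S_uuu = 153.8, S_uud = 112.4, S_udd = 82.13, S_ddd = 60.02
Terminal payoffs (K − S): max(-73.79, 0) = 0, max(-32.39, 0) = 0, max(-2.127, 0) = 0, max(19.98, 0) = 19.98
Node uu (S = 118.3): continuation = e^(−0.04)·[0.2595·0.0000 + 0.7405·0.0000] = 0.0000; exercise value = 0.0000 ≤ continuation, so V_uu = 0.0000
Node ud (S = 86.45): continuation = e^(−0.04)·[0.2595·0.0000 + 0.7405·0.0000] = 0.0000; exercise value = 0.0000 ≤ continuation, so V_ud = 0.0000
Node dd (S = 63.17): continuation = e^(−0.04)·[0.2595·0.0000 + 0.7405·19.9838] = 14.2185; exercise value = 16.8250 > continuation, so V_dd = 16.8250 (exercise)
Node u (S = 91): continuation = e^(−0.04)·[0.2595·0.0000 + 0.7405·0.0000] = 0.0000; exercise value = 0.0000 ≤ continuation, so V_u = 0.0000
Node d (S = 66.5): continuation = e^(−0.04)·[0.2595·0.0000 + 0.7405·16.8250] = 11.9710; exercise value = 13.5000 > continuation, so V_d = 13.5000 (exercise)
Node 0 (S = 70): continuation = e^(−0.04)·[0.2595·0.0000 + 0.7405·13.5000] = 9.6053; exercise value = 10.0000 > continuation, so V_0 = 10.0000 (exercise)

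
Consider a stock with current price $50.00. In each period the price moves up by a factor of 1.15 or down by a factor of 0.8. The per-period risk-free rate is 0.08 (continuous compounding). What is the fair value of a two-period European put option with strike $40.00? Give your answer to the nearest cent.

$0.25

Risk-neutral probability p = (e^0.08 − 0.8)/(1.15 − 0.8) = 0.2833/0.3500 = 0.8094
Terminal stock prices: S_uu = 66.12, S_ud = 46, S_dd = 32
Terminal payoffs (K − S): max(-26.12, 0) = 0, max(-6, 0) = 0, max(8, 0) = 8
Node u (S = 57.5): V_u = e^(−0.08)·[0.8094·0.0000 + 0.1906·0.0000] = 0.0000
Node d (S = 40): V_d = e^(−0.08)·[0.8094·0.0000 + 0.1906·8.0000] = 1.4076
Node 0 (S = 50): V_0 = e^(−0.08)·[0.8094·0.0000 + 0.1906·1.4076] = 0.2477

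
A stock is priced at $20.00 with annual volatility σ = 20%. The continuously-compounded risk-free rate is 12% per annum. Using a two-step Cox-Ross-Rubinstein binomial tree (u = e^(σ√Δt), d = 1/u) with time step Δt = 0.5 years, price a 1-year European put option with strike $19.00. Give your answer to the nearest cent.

$0.35

CRR parameters: u = e^(σ√Δt) = e^(0.2·√0.5) = 1.1519, d = 1/u = 0.8681
Per-period rate: rΔt = 0.12·0.5 = 0.06, so R = e^0.06 = 1.0618
Risk-neutral probability p = (e^0.06 − 0.8681)/(1.1519 − 0.8681) = 0.1937/0.2838 = 0.6826
Terminal stock prices: S_uu = 26.54, S_ud = 20, S_dd = 15.07
Terminal payoffs (K − S): max(-7.538, 0) = 0, max(-1, 0) = 0, max(3.927, 0) = 3.927
Node u (S = 23.04): V_u = e^(−0.06)·[0.6826·0.0000 + 0.3174·0.0000] = 0.0000
Node d (S = 17.36): V_d = e^(−0.06)·[0.6826·0.0000 + 0.3174·3.9272] = 1.1739
Node 0 (S = 20): V_0 = e^(−0.06)·[0.6826·0.0000 + 0.3174·1.1739] = 0.3509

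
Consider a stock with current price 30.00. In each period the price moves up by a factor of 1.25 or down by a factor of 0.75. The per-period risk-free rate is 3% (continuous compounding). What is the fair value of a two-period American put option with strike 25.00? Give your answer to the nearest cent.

1.48

Risk-neutral probability p = (e^0.03 − 0.75)/(1.25 − 0.75) = 0.2805/0.5000 = 0.5609
Terminal stock prices: S_uu = 46.88, S_ud = 28.12, S_dd = 16.88
Terminal payoffs (K − S): max(-21.88, 0) = 0, max(-3.125, 0) = 0, max(8.125, 0) = 8.125
Node u (S = 37.5): continuation = e^(−0.03)·[0.5609·0.0000 + 0.4391·0.0000] = 0.0000; exercise value = 0.0000 ≤ continuation, so V_u = 0.0000
Node d (S = 22.5): continuation = e^(−0.03)·[0.5609·0.0000 + 0.4391·8.1250] = 3.4622; exercise value = 2.5000 ≤ continuation, so V_d = 3.4622
Node 0 (S = 30): continuation = e^(−0.03)·[0.5609·0.0000 + 0.4391·3.4622] = 1.4753; exercise value = 0.0000 ≤ continuation, so V_0 = 1.4753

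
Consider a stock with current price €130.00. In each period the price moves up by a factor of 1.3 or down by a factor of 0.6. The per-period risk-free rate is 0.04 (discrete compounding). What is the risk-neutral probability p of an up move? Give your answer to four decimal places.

p = 0.6286

Risk-neutral probability p = (1 + 0.04 − 0.6)/(1.3 − 0.6) = 0.4400/0.7000 = 0.6286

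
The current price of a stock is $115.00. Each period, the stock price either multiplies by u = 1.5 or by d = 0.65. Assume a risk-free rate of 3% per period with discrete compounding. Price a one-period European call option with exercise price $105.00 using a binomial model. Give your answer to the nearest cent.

$29.30

Risk-neutral probability p = (1 + 0.03 − 0.65)/(1.5 − 0.65) = 0.3800/0.8500 = 0.4471
Terminal stock prices: S_u = 172.5, S_d = 74.75
Terminal payoffs (S − K): max(67.5, 0) = 67.5, max(-30.25, 0) = 0
Node 0 (S = 115): V_0 = 1/1.03·[0.4471·67.5000 + 0.5529·0.0000] = 29.2975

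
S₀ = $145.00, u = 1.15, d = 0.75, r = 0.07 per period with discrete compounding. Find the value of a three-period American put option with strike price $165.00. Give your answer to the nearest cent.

Risk-neutral probability p = (1 + 0.07 − 0.75)/(1.15 − 0.75) = 0.3200/0.4000 = 0.8000
Terminal stock prices: S_uuu = 220.5, S_uud = 143.8, S_udd = 93.8, S_ddd = 61.17
Terminal payoffs (K − S): max(-55.53, 0) = 0, max(21.18, 0) = 21.18, max(71.2, 0) = 71.2, max(103.8, 0) = 103.8
Node uu (S = 191.8): continuation = 1/1.07·[0.8000·0.0000 + 0.2000·21.1781] = 3.9585; exercise value = 0.0000 ≤ continuation, so V_uu = 3.9585
Node ud (S = 125.1): continuation = 1/1.07·[0.8000·21.1781 + 0.2000·71.2031] = 29.1431; exercise value = 39.9375 > continuation, so V_ud = 39.9375 (exercise)
Node dd (S = 81.56): continuation = 1/1.07·[0.8000·71.2031 + 0.2000·103.8281] = 72.6431; exercise value = 83.4375 > continuation, so V_dd = 83.4375 (exercise)
Node u (S = 166.8): continuation = 1/1.07·[0.8000·3.9585 + 0.2000·39.9375] = 10.4246; exercise value = 0.0000 ≤ continuation, so V_u = 10.4246
Node d (S = 108.8): continuation = 1/1.07·[0.8000·39.9375 + 0.2000·83.4375] = 45.4556; exercise value = 56.2500 > continuation, so V_d = 56.2500 (exercise)
Node 0 (S = 145): continuation = 1/1.07·[0.8000·10.4246 + 0.2000·56.2500] = 18.3081; exercise value = 20.0000 > continuation, so V_0 = 20.0000 (exercise)

$20.00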